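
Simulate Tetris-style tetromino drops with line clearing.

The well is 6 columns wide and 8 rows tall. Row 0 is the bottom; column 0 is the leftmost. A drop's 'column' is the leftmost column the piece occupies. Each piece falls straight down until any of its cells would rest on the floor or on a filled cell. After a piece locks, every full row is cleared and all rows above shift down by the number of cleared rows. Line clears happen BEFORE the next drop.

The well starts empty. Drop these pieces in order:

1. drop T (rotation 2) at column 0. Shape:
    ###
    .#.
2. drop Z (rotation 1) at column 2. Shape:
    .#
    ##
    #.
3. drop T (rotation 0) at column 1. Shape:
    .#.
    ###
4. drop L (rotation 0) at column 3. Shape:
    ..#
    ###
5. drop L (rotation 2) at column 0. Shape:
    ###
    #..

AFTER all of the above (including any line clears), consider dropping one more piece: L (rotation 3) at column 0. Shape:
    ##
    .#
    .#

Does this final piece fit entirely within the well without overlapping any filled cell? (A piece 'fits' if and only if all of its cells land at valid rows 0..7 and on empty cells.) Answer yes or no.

Answer: no

Derivation:
Drop 1: T rot2 at col 0 lands with bottom-row=0; cleared 0 line(s) (total 0); column heights now [2 2 2 0 0 0], max=2
Drop 2: Z rot1 at col 2 lands with bottom-row=2; cleared 0 line(s) (total 0); column heights now [2 2 4 5 0 0], max=5
Drop 3: T rot0 at col 1 lands with bottom-row=5; cleared 0 line(s) (total 0); column heights now [2 6 7 6 0 0], max=7
Drop 4: L rot0 at col 3 lands with bottom-row=6; cleared 0 line(s) (total 0); column heights now [2 6 7 7 7 8], max=8
Drop 5: L rot2 at col 0 lands with bottom-row=6; cleared 0 line(s) (total 0); column heights now [8 8 8 7 7 8], max=8
Test piece L rot3 at col 0 (width 2): heights before test = [8 8 8 7 7 8]; fits = False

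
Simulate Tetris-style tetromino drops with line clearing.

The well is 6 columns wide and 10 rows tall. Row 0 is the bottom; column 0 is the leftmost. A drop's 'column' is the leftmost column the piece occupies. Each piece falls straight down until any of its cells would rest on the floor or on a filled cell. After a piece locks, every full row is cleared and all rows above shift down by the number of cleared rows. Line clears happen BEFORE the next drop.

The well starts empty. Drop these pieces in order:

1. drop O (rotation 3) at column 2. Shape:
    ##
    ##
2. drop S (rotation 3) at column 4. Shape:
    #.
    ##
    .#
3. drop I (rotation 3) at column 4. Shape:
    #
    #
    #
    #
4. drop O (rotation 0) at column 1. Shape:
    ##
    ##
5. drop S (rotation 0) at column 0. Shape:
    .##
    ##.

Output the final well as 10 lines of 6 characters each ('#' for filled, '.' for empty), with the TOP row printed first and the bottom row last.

Drop 1: O rot3 at col 2 lands with bottom-row=0; cleared 0 line(s) (total 0); column heights now [0 0 2 2 0 0], max=2
Drop 2: S rot3 at col 4 lands with bottom-row=0; cleared 0 line(s) (total 0); column heights now [0 0 2 2 3 2], max=3
Drop 3: I rot3 at col 4 lands with bottom-row=3; cleared 0 line(s) (total 0); column heights now [0 0 2 2 7 2], max=7
Drop 4: O rot0 at col 1 lands with bottom-row=2; cleared 0 line(s) (total 0); column heights now [0 4 4 2 7 2], max=7
Drop 5: S rot0 at col 0 lands with bottom-row=4; cleared 0 line(s) (total 0); column heights now [5 6 6 2 7 2], max=7

Answer: ......
......
......
....#.
.##.#.
##..#.
.##.#.
.##.#.
..####
..##.#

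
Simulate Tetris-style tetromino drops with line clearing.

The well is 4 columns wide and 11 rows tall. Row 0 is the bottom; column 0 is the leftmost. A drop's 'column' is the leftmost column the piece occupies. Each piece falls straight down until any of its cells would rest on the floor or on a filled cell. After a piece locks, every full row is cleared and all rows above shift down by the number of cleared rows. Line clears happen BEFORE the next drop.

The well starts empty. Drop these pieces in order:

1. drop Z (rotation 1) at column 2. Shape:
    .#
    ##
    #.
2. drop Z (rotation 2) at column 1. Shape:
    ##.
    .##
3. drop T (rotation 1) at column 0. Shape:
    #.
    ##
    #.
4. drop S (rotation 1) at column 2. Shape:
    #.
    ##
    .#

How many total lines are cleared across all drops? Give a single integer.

Answer: 2

Derivation:
Drop 1: Z rot1 at col 2 lands with bottom-row=0; cleared 0 line(s) (total 0); column heights now [0 0 2 3], max=3
Drop 2: Z rot2 at col 1 lands with bottom-row=3; cleared 0 line(s) (total 0); column heights now [0 5 5 4], max=5
Drop 3: T rot1 at col 0 lands with bottom-row=4; cleared 0 line(s) (total 0); column heights now [7 6 5 4], max=7
Drop 4: S rot1 at col 2 lands with bottom-row=4; cleared 2 line(s) (total 2); column heights now [5 0 5 4], max=5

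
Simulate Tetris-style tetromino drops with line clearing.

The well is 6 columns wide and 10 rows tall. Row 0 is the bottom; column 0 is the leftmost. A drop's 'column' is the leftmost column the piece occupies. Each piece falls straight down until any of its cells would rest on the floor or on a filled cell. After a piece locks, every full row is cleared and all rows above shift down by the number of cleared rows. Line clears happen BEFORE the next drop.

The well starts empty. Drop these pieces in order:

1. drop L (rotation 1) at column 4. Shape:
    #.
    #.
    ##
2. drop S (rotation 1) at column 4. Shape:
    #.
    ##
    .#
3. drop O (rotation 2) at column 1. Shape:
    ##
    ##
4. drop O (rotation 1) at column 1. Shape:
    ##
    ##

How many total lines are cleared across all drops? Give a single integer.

Answer: 0

Derivation:
Drop 1: L rot1 at col 4 lands with bottom-row=0; cleared 0 line(s) (total 0); column heights now [0 0 0 0 3 1], max=3
Drop 2: S rot1 at col 4 lands with bottom-row=2; cleared 0 line(s) (total 0); column heights now [0 0 0 0 5 4], max=5
Drop 3: O rot2 at col 1 lands with bottom-row=0; cleared 0 line(s) (total 0); column heights now [0 2 2 0 5 4], max=5
Drop 4: O rot1 at col 1 lands with bottom-row=2; cleared 0 line(s) (total 0); column heights now [0 4 4 0 5 4], max=5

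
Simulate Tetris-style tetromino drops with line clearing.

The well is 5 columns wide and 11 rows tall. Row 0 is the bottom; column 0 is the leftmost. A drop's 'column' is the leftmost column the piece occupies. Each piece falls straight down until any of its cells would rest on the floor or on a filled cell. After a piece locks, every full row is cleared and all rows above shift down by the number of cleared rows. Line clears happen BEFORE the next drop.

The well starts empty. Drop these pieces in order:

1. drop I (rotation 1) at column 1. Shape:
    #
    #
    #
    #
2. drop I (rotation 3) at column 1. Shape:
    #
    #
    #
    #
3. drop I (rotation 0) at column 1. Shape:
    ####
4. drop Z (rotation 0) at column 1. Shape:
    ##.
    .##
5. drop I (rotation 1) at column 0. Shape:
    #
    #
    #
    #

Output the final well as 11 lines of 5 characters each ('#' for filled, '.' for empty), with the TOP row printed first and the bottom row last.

Answer: .##..
..##.
.####
.#...
.#...
.#...
.#...
##...
##...
##...
##...

Derivation:
Drop 1: I rot1 at col 1 lands with bottom-row=0; cleared 0 line(s) (total 0); column heights now [0 4 0 0 0], max=4
Drop 2: I rot3 at col 1 lands with bottom-row=4; cleared 0 line(s) (total 0); column heights now [0 8 0 0 0], max=8
Drop 3: I rot0 at col 1 lands with bottom-row=8; cleared 0 line(s) (total 0); column heights now [0 9 9 9 9], max=9
Drop 4: Z rot0 at col 1 lands with bottom-row=9; cleared 0 line(s) (total 0); column heights now [0 11 11 10 9], max=11
Drop 5: I rot1 at col 0 lands with bottom-row=0; cleared 0 line(s) (total 0); column heights now [4 11 11 10 9], max=11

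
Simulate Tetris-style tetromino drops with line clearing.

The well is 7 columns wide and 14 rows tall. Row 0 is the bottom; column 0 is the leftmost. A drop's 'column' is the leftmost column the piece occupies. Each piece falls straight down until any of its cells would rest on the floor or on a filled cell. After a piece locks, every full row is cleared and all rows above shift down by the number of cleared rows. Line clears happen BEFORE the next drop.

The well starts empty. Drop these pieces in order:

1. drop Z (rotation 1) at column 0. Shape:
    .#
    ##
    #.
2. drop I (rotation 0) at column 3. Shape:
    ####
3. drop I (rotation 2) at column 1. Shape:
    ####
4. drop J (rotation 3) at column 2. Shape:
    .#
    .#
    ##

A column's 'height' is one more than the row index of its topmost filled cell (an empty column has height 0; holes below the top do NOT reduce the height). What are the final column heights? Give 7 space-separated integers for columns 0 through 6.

Drop 1: Z rot1 at col 0 lands with bottom-row=0; cleared 0 line(s) (total 0); column heights now [2 3 0 0 0 0 0], max=3
Drop 2: I rot0 at col 3 lands with bottom-row=0; cleared 0 line(s) (total 0); column heights now [2 3 0 1 1 1 1], max=3
Drop 3: I rot2 at col 1 lands with bottom-row=3; cleared 0 line(s) (total 0); column heights now [2 4 4 4 4 1 1], max=4
Drop 4: J rot3 at col 2 lands with bottom-row=4; cleared 0 line(s) (total 0); column heights now [2 4 5 7 4 1 1], max=7

Answer: 2 4 5 7 4 1 1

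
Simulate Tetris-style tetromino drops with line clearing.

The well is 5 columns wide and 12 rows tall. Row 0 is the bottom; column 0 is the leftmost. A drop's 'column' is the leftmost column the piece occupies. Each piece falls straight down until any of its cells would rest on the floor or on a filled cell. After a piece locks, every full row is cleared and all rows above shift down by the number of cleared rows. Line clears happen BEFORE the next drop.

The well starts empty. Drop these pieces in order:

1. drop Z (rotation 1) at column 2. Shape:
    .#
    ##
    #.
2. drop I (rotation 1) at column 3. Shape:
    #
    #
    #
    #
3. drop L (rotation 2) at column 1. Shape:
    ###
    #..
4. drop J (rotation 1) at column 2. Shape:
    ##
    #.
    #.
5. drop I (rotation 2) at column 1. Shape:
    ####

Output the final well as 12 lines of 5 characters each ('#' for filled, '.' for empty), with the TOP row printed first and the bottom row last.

Answer: .####
..##.
..#..
..#..
.###.
.#.#.
...#.
...#.
...#.
...#.
..##.
..#..

Derivation:
Drop 1: Z rot1 at col 2 lands with bottom-row=0; cleared 0 line(s) (total 0); column heights now [0 0 2 3 0], max=3
Drop 2: I rot1 at col 3 lands with bottom-row=3; cleared 0 line(s) (total 0); column heights now [0 0 2 7 0], max=7
Drop 3: L rot2 at col 1 lands with bottom-row=6; cleared 0 line(s) (total 0); column heights now [0 8 8 8 0], max=8
Drop 4: J rot1 at col 2 lands with bottom-row=8; cleared 0 line(s) (total 0); column heights now [0 8 11 11 0], max=11
Drop 5: I rot2 at col 1 lands with bottom-row=11; cleared 0 line(s) (total 0); column heights now [0 12 12 12 12], max=12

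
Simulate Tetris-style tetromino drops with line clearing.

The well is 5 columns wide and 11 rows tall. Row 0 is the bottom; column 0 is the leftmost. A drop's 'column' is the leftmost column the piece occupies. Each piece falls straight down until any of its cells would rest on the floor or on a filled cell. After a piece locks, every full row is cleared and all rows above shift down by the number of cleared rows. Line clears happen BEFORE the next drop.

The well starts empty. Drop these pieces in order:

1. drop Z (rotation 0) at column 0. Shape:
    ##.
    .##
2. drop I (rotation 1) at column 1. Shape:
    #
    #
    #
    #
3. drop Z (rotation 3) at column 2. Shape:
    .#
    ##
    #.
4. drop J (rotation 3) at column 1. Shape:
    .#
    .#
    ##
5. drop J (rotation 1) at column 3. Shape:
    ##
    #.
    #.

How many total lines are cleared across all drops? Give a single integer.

Answer: 0

Derivation:
Drop 1: Z rot0 at col 0 lands with bottom-row=0; cleared 0 line(s) (total 0); column heights now [2 2 1 0 0], max=2
Drop 2: I rot1 at col 1 lands with bottom-row=2; cleared 0 line(s) (total 0); column heights now [2 6 1 0 0], max=6
Drop 3: Z rot3 at col 2 lands with bottom-row=1; cleared 0 line(s) (total 0); column heights now [2 6 3 4 0], max=6
Drop 4: J rot3 at col 1 lands with bottom-row=6; cleared 0 line(s) (total 0); column heights now [2 7 9 4 0], max=9
Drop 5: J rot1 at col 3 lands with bottom-row=4; cleared 0 line(s) (total 0); column heights now [2 7 9 7 7], max=9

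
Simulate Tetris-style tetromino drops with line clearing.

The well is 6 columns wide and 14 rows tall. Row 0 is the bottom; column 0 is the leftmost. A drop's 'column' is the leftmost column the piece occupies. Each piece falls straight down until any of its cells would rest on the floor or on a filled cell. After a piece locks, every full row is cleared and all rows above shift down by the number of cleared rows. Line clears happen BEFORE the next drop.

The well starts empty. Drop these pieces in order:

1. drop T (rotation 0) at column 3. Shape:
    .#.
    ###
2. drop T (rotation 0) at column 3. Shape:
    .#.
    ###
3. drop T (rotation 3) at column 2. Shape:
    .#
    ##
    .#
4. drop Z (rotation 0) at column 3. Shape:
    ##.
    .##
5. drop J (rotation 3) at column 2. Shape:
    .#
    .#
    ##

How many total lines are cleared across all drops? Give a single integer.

Drop 1: T rot0 at col 3 lands with bottom-row=0; cleared 0 line(s) (total 0); column heights now [0 0 0 1 2 1], max=2
Drop 2: T rot0 at col 3 lands with bottom-row=2; cleared 0 line(s) (total 0); column heights now [0 0 0 3 4 3], max=4
Drop 3: T rot3 at col 2 lands with bottom-row=3; cleared 0 line(s) (total 0); column heights now [0 0 5 6 4 3], max=6
Drop 4: Z rot0 at col 3 lands with bottom-row=5; cleared 0 line(s) (total 0); column heights now [0 0 5 7 7 6], max=7
Drop 5: J rot3 at col 2 lands with bottom-row=7; cleared 0 line(s) (total 0); column heights now [0 0 8 10 7 6], max=10

Answer: 0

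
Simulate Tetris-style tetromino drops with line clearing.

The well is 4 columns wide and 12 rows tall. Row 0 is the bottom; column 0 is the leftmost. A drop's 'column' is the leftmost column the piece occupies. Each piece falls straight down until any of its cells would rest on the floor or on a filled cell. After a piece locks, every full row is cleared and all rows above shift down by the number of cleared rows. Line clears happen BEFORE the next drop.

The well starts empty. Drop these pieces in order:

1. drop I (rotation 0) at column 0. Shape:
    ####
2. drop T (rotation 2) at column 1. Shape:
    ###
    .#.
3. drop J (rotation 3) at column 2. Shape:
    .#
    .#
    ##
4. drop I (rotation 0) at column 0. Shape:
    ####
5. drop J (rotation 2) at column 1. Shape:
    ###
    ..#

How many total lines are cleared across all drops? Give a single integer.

Drop 1: I rot0 at col 0 lands with bottom-row=0; cleared 1 line(s) (total 1); column heights now [0 0 0 0], max=0
Drop 2: T rot2 at col 1 lands with bottom-row=0; cleared 0 line(s) (total 1); column heights now [0 2 2 2], max=2
Drop 3: J rot3 at col 2 lands with bottom-row=2; cleared 0 line(s) (total 1); column heights now [0 2 3 5], max=5
Drop 4: I rot0 at col 0 lands with bottom-row=5; cleared 1 line(s) (total 2); column heights now [0 2 3 5], max=5
Drop 5: J rot2 at col 1 lands with bottom-row=5; cleared 0 line(s) (total 2); column heights now [0 7 7 7], max=7

Answer: 2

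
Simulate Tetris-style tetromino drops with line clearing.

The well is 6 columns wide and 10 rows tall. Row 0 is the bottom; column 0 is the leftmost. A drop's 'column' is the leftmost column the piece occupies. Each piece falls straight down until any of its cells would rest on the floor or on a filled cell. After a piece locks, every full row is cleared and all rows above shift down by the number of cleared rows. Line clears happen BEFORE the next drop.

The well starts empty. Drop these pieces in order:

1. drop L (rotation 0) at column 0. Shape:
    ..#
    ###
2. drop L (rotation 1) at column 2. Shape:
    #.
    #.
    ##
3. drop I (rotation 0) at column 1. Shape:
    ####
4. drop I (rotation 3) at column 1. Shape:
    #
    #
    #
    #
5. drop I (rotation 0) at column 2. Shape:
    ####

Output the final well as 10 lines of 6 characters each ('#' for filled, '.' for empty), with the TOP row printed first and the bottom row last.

Drop 1: L rot0 at col 0 lands with bottom-row=0; cleared 0 line(s) (total 0); column heights now [1 1 2 0 0 0], max=2
Drop 2: L rot1 at col 2 lands with bottom-row=2; cleared 0 line(s) (total 0); column heights now [1 1 5 3 0 0], max=5
Drop 3: I rot0 at col 1 lands with bottom-row=5; cleared 0 line(s) (total 0); column heights now [1 6 6 6 6 0], max=6
Drop 4: I rot3 at col 1 lands with bottom-row=6; cleared 0 line(s) (total 0); column heights now [1 10 6 6 6 0], max=10
Drop 5: I rot0 at col 2 lands with bottom-row=6; cleared 0 line(s) (total 0); column heights now [1 10 7 7 7 7], max=10

Answer: .#....
.#....
.#....
.#####
.####.
..#...
..#...
..##..
..#...
###...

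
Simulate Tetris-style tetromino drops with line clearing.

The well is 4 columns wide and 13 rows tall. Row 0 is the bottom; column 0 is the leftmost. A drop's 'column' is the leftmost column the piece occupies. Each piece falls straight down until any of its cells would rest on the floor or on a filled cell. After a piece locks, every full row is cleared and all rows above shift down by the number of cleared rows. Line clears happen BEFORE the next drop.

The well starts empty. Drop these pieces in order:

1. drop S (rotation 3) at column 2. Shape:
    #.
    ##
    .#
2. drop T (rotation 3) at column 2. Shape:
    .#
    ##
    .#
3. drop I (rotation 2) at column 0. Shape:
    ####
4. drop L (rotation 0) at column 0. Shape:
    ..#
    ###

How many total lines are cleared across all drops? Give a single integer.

Answer: 2

Derivation:
Drop 1: S rot3 at col 2 lands with bottom-row=0; cleared 0 line(s) (total 0); column heights now [0 0 3 2], max=3
Drop 2: T rot3 at col 2 lands with bottom-row=2; cleared 0 line(s) (total 0); column heights now [0 0 4 5], max=5
Drop 3: I rot2 at col 0 lands with bottom-row=5; cleared 1 line(s) (total 1); column heights now [0 0 4 5], max=5
Drop 4: L rot0 at col 0 lands with bottom-row=4; cleared 1 line(s) (total 2); column heights now [0 0 5 4], max=5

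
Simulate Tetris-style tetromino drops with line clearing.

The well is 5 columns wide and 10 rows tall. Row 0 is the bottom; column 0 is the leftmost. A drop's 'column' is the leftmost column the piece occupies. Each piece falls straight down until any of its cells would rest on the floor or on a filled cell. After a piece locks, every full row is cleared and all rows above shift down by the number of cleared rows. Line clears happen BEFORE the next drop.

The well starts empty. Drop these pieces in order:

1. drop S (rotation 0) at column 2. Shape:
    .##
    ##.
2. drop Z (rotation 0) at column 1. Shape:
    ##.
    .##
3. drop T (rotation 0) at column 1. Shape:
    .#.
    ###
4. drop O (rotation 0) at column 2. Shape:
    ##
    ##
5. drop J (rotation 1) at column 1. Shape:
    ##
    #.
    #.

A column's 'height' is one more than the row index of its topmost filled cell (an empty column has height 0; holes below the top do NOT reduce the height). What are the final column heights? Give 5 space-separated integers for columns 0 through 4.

Answer: 0 9 9 8 2

Derivation:
Drop 1: S rot0 at col 2 lands with bottom-row=0; cleared 0 line(s) (total 0); column heights now [0 0 1 2 2], max=2
Drop 2: Z rot0 at col 1 lands with bottom-row=2; cleared 0 line(s) (total 0); column heights now [0 4 4 3 2], max=4
Drop 3: T rot0 at col 1 lands with bottom-row=4; cleared 0 line(s) (total 0); column heights now [0 5 6 5 2], max=6
Drop 4: O rot0 at col 2 lands with bottom-row=6; cleared 0 line(s) (total 0); column heights now [0 5 8 8 2], max=8
Drop 5: J rot1 at col 1 lands with bottom-row=6; cleared 0 line(s) (total 0); column heights now [0 9 9 8 2], max=9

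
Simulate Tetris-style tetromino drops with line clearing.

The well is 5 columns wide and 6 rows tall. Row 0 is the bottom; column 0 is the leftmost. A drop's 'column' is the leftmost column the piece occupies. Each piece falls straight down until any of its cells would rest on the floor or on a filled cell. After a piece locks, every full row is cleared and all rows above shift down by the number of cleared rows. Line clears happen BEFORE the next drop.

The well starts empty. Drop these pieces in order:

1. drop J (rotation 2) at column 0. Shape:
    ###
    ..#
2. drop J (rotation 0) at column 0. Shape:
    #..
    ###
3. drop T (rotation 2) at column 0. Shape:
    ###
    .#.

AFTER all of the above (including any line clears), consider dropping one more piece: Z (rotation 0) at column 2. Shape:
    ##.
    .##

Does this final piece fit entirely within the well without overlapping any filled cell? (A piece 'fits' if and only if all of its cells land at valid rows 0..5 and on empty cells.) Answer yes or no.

Drop 1: J rot2 at col 0 lands with bottom-row=0; cleared 0 line(s) (total 0); column heights now [2 2 2 0 0], max=2
Drop 2: J rot0 at col 0 lands with bottom-row=2; cleared 0 line(s) (total 0); column heights now [4 3 3 0 0], max=4
Drop 3: T rot2 at col 0 lands with bottom-row=3; cleared 0 line(s) (total 0); column heights now [5 5 5 0 0], max=5
Test piece Z rot0 at col 2 (width 3): heights before test = [5 5 5 0 0]; fits = True

Answer: yes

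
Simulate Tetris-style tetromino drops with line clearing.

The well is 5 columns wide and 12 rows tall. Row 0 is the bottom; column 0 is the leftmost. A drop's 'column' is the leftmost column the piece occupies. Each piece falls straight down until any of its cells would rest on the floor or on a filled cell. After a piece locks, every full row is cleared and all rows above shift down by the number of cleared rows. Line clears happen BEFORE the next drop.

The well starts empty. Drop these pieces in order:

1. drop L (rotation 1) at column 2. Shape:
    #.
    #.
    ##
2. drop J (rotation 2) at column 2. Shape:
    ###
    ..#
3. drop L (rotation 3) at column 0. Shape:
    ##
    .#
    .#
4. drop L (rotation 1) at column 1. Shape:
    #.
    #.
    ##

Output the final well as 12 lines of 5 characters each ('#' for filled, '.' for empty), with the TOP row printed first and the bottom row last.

Answer: .....
.....
.....
.....
.....
.#...
.#...
.##..
..###
###.#
.##..
.###.

Derivation:
Drop 1: L rot1 at col 2 lands with bottom-row=0; cleared 0 line(s) (total 0); column heights now [0 0 3 1 0], max=3
Drop 2: J rot2 at col 2 lands with bottom-row=2; cleared 0 line(s) (total 0); column heights now [0 0 4 4 4], max=4
Drop 3: L rot3 at col 0 lands with bottom-row=0; cleared 0 line(s) (total 0); column heights now [3 3 4 4 4], max=4
Drop 4: L rot1 at col 1 lands with bottom-row=4; cleared 0 line(s) (total 0); column heights now [3 7 5 4 4], max=7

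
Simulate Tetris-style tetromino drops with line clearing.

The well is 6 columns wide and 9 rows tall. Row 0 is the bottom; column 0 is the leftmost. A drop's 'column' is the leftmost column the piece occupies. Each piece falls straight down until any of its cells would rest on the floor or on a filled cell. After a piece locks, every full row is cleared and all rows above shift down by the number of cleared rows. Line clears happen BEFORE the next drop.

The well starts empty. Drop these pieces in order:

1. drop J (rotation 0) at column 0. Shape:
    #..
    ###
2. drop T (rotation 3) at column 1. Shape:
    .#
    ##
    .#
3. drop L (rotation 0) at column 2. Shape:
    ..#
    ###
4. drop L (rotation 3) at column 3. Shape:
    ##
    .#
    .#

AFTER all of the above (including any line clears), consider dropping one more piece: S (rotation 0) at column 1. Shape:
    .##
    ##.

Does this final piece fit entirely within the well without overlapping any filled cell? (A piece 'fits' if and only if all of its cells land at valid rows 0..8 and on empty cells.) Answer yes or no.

Answer: no

Derivation:
Drop 1: J rot0 at col 0 lands with bottom-row=0; cleared 0 line(s) (total 0); column heights now [2 1 1 0 0 0], max=2
Drop 2: T rot3 at col 1 lands with bottom-row=1; cleared 0 line(s) (total 0); column heights now [2 3 4 0 0 0], max=4
Drop 3: L rot0 at col 2 lands with bottom-row=4; cleared 0 line(s) (total 0); column heights now [2 3 5 5 6 0], max=6
Drop 4: L rot3 at col 3 lands with bottom-row=6; cleared 0 line(s) (total 0); column heights now [2 3 5 9 9 0], max=9
Test piece S rot0 at col 1 (width 3): heights before test = [2 3 5 9 9 0]; fits = False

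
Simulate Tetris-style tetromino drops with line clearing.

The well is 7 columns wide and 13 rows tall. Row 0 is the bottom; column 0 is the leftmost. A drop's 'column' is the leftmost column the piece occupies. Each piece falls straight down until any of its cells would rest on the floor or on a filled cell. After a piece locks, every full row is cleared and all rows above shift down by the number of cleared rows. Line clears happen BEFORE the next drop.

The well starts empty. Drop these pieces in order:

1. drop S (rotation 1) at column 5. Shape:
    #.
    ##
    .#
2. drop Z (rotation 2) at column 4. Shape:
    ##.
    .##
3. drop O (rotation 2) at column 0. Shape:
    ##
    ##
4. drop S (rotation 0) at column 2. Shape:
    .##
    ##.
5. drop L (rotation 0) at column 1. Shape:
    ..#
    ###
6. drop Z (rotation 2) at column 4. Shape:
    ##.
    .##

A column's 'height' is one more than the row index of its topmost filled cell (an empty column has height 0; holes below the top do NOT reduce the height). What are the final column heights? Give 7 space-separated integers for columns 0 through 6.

Drop 1: S rot1 at col 5 lands with bottom-row=0; cleared 0 line(s) (total 0); column heights now [0 0 0 0 0 3 2], max=3
Drop 2: Z rot2 at col 4 lands with bottom-row=3; cleared 0 line(s) (total 0); column heights now [0 0 0 0 5 5 4], max=5
Drop 3: O rot2 at col 0 lands with bottom-row=0; cleared 0 line(s) (total 0); column heights now [2 2 0 0 5 5 4], max=5
Drop 4: S rot0 at col 2 lands with bottom-row=4; cleared 0 line(s) (total 0); column heights now [2 2 5 6 6 5 4], max=6
Drop 5: L rot0 at col 1 lands with bottom-row=6; cleared 0 line(s) (total 0); column heights now [2 7 7 8 6 5 4], max=8
Drop 6: Z rot2 at col 4 lands with bottom-row=5; cleared 0 line(s) (total 0); column heights now [2 7 7 8 7 7 6], max=8

Answer: 2 7 7 8 7 7 6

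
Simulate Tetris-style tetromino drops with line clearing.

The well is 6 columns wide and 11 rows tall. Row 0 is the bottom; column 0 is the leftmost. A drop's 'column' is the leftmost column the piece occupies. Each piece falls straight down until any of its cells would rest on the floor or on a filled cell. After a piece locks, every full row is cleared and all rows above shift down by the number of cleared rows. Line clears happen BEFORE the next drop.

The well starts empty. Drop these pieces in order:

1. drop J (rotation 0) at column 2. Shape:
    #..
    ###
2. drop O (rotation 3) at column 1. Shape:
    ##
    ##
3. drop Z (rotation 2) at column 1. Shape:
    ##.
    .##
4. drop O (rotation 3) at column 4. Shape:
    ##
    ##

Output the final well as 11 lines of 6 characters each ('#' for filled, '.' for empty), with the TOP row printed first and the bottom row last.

Answer: ......
......
......
......
......
.##...
..##..
.##...
.##.##
..#.##
..###.

Derivation:
Drop 1: J rot0 at col 2 lands with bottom-row=0; cleared 0 line(s) (total 0); column heights now [0 0 2 1 1 0], max=2
Drop 2: O rot3 at col 1 lands with bottom-row=2; cleared 0 line(s) (total 0); column heights now [0 4 4 1 1 0], max=4
Drop 3: Z rot2 at col 1 lands with bottom-row=4; cleared 0 line(s) (total 0); column heights now [0 6 6 5 1 0], max=6
Drop 4: O rot3 at col 4 lands with bottom-row=1; cleared 0 line(s) (total 0); column heights now [0 6 6 5 3 3], max=6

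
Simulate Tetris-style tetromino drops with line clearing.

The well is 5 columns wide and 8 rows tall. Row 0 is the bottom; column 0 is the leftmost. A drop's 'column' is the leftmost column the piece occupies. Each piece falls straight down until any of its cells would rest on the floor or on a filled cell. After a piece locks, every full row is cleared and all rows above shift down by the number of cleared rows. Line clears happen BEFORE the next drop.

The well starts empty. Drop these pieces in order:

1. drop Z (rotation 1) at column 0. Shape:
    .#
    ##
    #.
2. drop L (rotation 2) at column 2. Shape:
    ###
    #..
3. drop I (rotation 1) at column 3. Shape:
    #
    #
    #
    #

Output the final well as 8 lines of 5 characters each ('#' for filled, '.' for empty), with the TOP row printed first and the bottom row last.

Answer: .....
.....
.....
.....
...#.
...#.
.#.#.
#.##.

Derivation:
Drop 1: Z rot1 at col 0 lands with bottom-row=0; cleared 0 line(s) (total 0); column heights now [2 3 0 0 0], max=3
Drop 2: L rot2 at col 2 lands with bottom-row=0; cleared 1 line(s) (total 1); column heights now [1 2 1 0 0], max=2
Drop 3: I rot1 at col 3 lands with bottom-row=0; cleared 0 line(s) (total 1); column heights now [1 2 1 4 0], max=4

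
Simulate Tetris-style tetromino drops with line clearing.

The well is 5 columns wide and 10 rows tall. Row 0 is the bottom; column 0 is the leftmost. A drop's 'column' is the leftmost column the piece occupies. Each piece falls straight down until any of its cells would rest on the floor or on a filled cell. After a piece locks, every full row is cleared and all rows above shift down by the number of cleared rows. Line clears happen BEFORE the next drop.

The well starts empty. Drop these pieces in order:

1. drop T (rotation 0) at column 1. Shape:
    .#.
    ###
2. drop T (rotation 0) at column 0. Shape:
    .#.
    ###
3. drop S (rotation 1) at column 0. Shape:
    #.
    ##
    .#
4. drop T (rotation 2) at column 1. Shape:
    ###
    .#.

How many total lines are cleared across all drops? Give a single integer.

Answer: 0

Derivation:
Drop 1: T rot0 at col 1 lands with bottom-row=0; cleared 0 line(s) (total 0); column heights now [0 1 2 1 0], max=2
Drop 2: T rot0 at col 0 lands with bottom-row=2; cleared 0 line(s) (total 0); column heights now [3 4 3 1 0], max=4
Drop 3: S rot1 at col 0 lands with bottom-row=4; cleared 0 line(s) (total 0); column heights now [7 6 3 1 0], max=7
Drop 4: T rot2 at col 1 lands with bottom-row=5; cleared 0 line(s) (total 0); column heights now [7 7 7 7 0], max=7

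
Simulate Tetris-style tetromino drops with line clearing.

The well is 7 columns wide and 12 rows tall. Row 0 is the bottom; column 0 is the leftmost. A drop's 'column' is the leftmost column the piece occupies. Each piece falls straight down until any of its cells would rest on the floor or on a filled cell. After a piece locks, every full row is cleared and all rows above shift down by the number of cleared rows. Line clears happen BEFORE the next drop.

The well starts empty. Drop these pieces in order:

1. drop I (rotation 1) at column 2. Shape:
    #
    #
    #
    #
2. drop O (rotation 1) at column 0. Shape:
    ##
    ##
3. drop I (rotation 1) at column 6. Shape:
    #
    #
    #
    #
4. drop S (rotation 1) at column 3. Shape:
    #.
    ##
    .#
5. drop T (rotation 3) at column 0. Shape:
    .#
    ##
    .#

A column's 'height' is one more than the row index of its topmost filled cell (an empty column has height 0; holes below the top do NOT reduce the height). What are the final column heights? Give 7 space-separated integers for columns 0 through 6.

Drop 1: I rot1 at col 2 lands with bottom-row=0; cleared 0 line(s) (total 0); column heights now [0 0 4 0 0 0 0], max=4
Drop 2: O rot1 at col 0 lands with bottom-row=0; cleared 0 line(s) (total 0); column heights now [2 2 4 0 0 0 0], max=4
Drop 3: I rot1 at col 6 lands with bottom-row=0; cleared 0 line(s) (total 0); column heights now [2 2 4 0 0 0 4], max=4
Drop 4: S rot1 at col 3 lands with bottom-row=0; cleared 0 line(s) (total 0); column heights now [2 2 4 3 2 0 4], max=4
Drop 5: T rot3 at col 0 lands with bottom-row=2; cleared 0 line(s) (total 0); column heights now [4 5 4 3 2 0 4], max=5

Answer: 4 5 4 3 2 0 4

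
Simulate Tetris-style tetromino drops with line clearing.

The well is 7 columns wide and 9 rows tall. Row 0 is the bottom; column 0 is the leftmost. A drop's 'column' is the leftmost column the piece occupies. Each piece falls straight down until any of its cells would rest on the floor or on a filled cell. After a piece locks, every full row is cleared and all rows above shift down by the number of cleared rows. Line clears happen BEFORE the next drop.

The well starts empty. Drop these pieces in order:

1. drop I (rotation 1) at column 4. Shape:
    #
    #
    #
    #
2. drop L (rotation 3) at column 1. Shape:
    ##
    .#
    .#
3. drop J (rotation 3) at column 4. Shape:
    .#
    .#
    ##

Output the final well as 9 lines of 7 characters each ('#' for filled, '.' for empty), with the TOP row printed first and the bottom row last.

Drop 1: I rot1 at col 4 lands with bottom-row=0; cleared 0 line(s) (total 0); column heights now [0 0 0 0 4 0 0], max=4
Drop 2: L rot3 at col 1 lands with bottom-row=0; cleared 0 line(s) (total 0); column heights now [0 3 3 0 4 0 0], max=4
Drop 3: J rot3 at col 4 lands with bottom-row=4; cleared 0 line(s) (total 0); column heights now [0 3 3 0 5 7 0], max=7

Answer: .......
.......
.....#.
.....#.
....##.
....#..
.##.#..
..#.#..
..#.#..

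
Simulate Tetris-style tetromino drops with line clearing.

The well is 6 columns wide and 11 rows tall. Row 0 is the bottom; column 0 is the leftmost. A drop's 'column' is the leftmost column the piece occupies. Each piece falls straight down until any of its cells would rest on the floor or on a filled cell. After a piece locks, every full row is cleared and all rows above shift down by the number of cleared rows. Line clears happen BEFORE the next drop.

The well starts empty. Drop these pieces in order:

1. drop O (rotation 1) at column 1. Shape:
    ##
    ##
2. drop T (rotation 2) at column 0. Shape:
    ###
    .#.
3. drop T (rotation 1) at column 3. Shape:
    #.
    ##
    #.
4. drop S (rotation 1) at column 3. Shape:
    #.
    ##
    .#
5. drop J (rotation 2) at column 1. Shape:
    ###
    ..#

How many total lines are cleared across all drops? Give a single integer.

Drop 1: O rot1 at col 1 lands with bottom-row=0; cleared 0 line(s) (total 0); column heights now [0 2 2 0 0 0], max=2
Drop 2: T rot2 at col 0 lands with bottom-row=2; cleared 0 line(s) (total 0); column heights now [4 4 4 0 0 0], max=4
Drop 3: T rot1 at col 3 lands with bottom-row=0; cleared 0 line(s) (total 0); column heights now [4 4 4 3 2 0], max=4
Drop 4: S rot1 at col 3 lands with bottom-row=2; cleared 0 line(s) (total 0); column heights now [4 4 4 5 4 0], max=5
Drop 5: J rot2 at col 1 lands with bottom-row=5; cleared 0 line(s) (total 0); column heights now [4 7 7 7 4 0], max=7

Answer: 0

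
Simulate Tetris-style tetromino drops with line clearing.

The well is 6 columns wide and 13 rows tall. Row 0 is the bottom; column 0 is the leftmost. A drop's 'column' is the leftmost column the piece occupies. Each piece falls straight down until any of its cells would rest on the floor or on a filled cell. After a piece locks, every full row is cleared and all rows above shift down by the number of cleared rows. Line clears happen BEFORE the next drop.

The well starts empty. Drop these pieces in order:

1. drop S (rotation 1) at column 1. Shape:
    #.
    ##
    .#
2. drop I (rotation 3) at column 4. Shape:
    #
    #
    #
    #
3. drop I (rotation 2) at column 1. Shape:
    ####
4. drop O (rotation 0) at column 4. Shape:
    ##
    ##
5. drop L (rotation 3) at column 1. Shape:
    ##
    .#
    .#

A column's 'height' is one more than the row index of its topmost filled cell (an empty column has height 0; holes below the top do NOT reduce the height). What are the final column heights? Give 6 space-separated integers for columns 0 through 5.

Answer: 0 8 8 5 7 7

Derivation:
Drop 1: S rot1 at col 1 lands with bottom-row=0; cleared 0 line(s) (total 0); column heights now [0 3 2 0 0 0], max=3
Drop 2: I rot3 at col 4 lands with bottom-row=0; cleared 0 line(s) (total 0); column heights now [0 3 2 0 4 0], max=4
Drop 3: I rot2 at col 1 lands with bottom-row=4; cleared 0 line(s) (total 0); column heights now [0 5 5 5 5 0], max=5
Drop 4: O rot0 at col 4 lands with bottom-row=5; cleared 0 line(s) (total 0); column heights now [0 5 5 5 7 7], max=7
Drop 5: L rot3 at col 1 lands with bottom-row=5; cleared 0 line(s) (total 0); column heights now [0 8 8 5 7 7], max=8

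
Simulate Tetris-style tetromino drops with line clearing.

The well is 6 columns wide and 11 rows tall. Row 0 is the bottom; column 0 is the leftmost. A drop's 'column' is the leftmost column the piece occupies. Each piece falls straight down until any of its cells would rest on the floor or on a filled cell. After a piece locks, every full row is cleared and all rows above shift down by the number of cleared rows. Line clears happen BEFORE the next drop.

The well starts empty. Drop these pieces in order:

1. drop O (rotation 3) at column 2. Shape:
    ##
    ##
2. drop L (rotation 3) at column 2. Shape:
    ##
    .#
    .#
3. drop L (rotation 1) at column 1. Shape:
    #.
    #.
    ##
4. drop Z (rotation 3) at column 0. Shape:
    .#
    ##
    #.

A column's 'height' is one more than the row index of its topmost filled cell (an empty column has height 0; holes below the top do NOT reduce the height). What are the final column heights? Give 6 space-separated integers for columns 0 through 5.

Answer: 9 10 6 5 0 0

Derivation:
Drop 1: O rot3 at col 2 lands with bottom-row=0; cleared 0 line(s) (total 0); column heights now [0 0 2 2 0 0], max=2
Drop 2: L rot3 at col 2 lands with bottom-row=2; cleared 0 line(s) (total 0); column heights now [0 0 5 5 0 0], max=5
Drop 3: L rot1 at col 1 lands with bottom-row=5; cleared 0 line(s) (total 0); column heights now [0 8 6 5 0 0], max=8
Drop 4: Z rot3 at col 0 lands with bottom-row=7; cleared 0 line(s) (total 0); column heights now [9 10 6 5 0 0], max=10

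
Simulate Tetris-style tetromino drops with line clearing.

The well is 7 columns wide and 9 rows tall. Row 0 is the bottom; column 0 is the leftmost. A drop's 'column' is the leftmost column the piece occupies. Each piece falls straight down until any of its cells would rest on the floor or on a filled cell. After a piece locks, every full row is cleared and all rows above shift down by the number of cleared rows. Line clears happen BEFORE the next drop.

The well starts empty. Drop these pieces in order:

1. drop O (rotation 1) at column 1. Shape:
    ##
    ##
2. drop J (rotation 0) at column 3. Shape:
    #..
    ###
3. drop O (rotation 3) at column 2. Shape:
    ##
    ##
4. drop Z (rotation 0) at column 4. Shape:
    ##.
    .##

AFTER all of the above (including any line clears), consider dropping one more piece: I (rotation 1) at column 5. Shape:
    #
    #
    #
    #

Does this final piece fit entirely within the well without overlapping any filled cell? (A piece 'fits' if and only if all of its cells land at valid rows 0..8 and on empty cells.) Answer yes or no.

Answer: yes

Derivation:
Drop 1: O rot1 at col 1 lands with bottom-row=0; cleared 0 line(s) (total 0); column heights now [0 2 2 0 0 0 0], max=2
Drop 2: J rot0 at col 3 lands with bottom-row=0; cleared 0 line(s) (total 0); column heights now [0 2 2 2 1 1 0], max=2
Drop 3: O rot3 at col 2 lands with bottom-row=2; cleared 0 line(s) (total 0); column heights now [0 2 4 4 1 1 0], max=4
Drop 4: Z rot0 at col 4 lands with bottom-row=1; cleared 0 line(s) (total 0); column heights now [0 2 4 4 3 3 2], max=4
Test piece I rot1 at col 5 (width 1): heights before test = [0 2 4 4 3 3 2]; fits = True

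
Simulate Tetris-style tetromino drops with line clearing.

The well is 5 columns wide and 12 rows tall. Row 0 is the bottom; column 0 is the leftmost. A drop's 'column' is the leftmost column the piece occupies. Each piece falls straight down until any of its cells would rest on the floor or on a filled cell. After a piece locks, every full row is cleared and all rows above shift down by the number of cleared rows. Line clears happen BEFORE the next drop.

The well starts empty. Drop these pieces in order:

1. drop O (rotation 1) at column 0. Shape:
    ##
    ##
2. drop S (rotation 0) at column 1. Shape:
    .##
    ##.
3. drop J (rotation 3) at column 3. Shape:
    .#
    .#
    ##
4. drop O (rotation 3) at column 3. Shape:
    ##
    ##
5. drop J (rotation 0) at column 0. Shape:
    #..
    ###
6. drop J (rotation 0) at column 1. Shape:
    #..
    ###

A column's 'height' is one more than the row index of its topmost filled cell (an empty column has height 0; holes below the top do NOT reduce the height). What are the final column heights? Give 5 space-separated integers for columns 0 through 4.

Answer: 5 10 9 9 8

Derivation:
Drop 1: O rot1 at col 0 lands with bottom-row=0; cleared 0 line(s) (total 0); column heights now [2 2 0 0 0], max=2
Drop 2: S rot0 at col 1 lands with bottom-row=2; cleared 0 line(s) (total 0); column heights now [2 3 4 4 0], max=4
Drop 3: J rot3 at col 3 lands with bottom-row=4; cleared 0 line(s) (total 0); column heights now [2 3 4 5 7], max=7
Drop 4: O rot3 at col 3 lands with bottom-row=7; cleared 0 line(s) (total 0); column heights now [2 3 4 9 9], max=9
Drop 5: J rot0 at col 0 lands with bottom-row=4; cleared 1 line(s) (total 1); column heights now [5 3 4 8 8], max=8
Drop 6: J rot0 at col 1 lands with bottom-row=8; cleared 0 line(s) (total 1); column heights now [5 10 9 9 8], max=10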